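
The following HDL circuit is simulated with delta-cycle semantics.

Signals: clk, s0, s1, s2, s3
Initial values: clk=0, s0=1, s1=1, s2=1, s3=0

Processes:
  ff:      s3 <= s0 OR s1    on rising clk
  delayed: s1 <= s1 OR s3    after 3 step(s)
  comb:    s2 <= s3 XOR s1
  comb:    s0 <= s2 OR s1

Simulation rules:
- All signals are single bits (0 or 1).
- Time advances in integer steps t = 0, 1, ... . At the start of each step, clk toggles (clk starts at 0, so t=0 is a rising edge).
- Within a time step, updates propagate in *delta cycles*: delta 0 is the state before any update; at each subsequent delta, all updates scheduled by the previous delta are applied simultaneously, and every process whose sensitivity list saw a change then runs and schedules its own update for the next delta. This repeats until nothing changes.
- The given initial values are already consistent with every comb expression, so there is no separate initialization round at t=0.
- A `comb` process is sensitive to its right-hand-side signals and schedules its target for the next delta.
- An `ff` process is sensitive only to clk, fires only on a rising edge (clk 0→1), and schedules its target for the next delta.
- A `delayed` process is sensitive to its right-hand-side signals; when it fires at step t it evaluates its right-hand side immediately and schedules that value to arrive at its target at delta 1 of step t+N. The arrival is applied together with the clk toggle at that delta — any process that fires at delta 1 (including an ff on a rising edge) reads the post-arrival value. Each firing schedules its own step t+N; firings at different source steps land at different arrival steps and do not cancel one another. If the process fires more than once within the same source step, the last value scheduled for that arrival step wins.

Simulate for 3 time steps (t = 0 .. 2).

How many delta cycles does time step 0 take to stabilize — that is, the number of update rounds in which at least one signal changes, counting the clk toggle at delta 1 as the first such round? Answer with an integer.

3

t=0 Δ0: s1=1 clk=0 s0=1 s2=1 s3=0
  Δ1: clk:0→1
  Δ2: s3:0→1
  Δ3: s2:1→0
  (3Δ to stable)
t=1 Δ0: s1=1 clk=1 s0=1 s2=0 s3=1
  Δ1: clk:1→0
  (1Δ to stable)
t=2 Δ0: s1=1 clk=0 s0=1 s2=0 s3=1
  Δ1: clk:0→1
  (1Δ to stable)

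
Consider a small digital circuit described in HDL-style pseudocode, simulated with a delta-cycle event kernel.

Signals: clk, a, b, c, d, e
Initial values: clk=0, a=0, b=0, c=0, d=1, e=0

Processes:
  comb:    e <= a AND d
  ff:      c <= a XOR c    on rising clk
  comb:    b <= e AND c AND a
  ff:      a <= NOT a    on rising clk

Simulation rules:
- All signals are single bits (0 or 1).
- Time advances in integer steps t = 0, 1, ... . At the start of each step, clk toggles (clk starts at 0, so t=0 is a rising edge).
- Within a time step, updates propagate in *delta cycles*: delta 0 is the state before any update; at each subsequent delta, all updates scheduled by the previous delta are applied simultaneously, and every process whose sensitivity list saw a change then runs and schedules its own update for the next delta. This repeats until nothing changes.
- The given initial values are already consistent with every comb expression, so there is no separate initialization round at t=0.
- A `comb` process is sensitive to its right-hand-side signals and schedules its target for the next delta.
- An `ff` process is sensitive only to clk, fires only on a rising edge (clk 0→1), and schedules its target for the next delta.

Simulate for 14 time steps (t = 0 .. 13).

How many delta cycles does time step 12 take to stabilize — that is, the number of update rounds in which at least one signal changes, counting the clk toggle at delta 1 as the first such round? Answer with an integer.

4

[bits: d,clk,b,a,c,e]
t=0: Δ0=100000 Δ1=110000 Δ2=110100 Δ3=110101 | 3Δ
t=1: Δ0=110101 Δ1=100101 | 1Δ
t=2: Δ0=100101 Δ1=110101 Δ2=110011 Δ3=110010 | 3Δ
t=3: Δ0=110010 Δ1=100010 | 1Δ
t=4: Δ0=100010 Δ1=110010 Δ2=110110 Δ3=110111 Δ4=111111 | 4Δ
t=5: Δ0=111111 Δ1=101111 | 1Δ
t=6: Δ0=101111 Δ1=111111 Δ2=111001 Δ3=110000 | 3Δ
t=7: Δ0=110000 Δ1=100000 | 1Δ
t=8: Δ0=100000 Δ1=110000 Δ2=110100 Δ3=110101 | 3Δ
t=9: Δ0=110101 Δ1=100101 | 1Δ
t=10: Δ0=100101 Δ1=110101 Δ2=110011 Δ3=110010 | 3Δ
t=11: Δ0=110010 Δ1=100010 | 1Δ
t=12: Δ0=100010 Δ1=110010 Δ2=110110 Δ3=110111 Δ4=111111 | 4Δ
t=13: Δ0=111111 Δ1=101111 | 1Δ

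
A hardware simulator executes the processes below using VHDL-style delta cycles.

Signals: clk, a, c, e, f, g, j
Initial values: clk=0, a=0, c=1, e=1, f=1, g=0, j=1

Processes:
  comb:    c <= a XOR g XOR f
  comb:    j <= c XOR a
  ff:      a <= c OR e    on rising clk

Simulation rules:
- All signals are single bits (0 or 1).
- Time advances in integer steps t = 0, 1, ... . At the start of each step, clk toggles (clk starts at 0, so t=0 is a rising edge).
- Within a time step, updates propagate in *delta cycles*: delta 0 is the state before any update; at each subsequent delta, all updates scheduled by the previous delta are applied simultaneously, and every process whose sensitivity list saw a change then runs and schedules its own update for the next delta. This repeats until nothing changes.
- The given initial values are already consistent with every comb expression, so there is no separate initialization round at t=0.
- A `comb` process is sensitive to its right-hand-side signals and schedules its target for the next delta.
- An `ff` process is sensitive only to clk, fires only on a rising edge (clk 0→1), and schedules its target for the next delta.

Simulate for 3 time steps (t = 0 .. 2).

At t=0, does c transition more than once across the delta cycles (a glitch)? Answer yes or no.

no

t=0 Δ0: e=1 clk=0 f=1 a=0 g=0 j=1 c=1
  Δ1: clk:0→1
  Δ2: a:0→1
  Δ3: j:1→0, c:1→0
  Δ4: j:0→1
  (4Δ to stable)
t=1 Δ0: e=1 clk=1 f=1 a=1 g=0 j=1 c=0
  Δ1: clk:1→0
  (1Δ to stable)
t=2 Δ0: e=1 clk=0 f=1 a=1 g=0 j=1 c=0
  Δ1: clk:0→1
  (1Δ to stable)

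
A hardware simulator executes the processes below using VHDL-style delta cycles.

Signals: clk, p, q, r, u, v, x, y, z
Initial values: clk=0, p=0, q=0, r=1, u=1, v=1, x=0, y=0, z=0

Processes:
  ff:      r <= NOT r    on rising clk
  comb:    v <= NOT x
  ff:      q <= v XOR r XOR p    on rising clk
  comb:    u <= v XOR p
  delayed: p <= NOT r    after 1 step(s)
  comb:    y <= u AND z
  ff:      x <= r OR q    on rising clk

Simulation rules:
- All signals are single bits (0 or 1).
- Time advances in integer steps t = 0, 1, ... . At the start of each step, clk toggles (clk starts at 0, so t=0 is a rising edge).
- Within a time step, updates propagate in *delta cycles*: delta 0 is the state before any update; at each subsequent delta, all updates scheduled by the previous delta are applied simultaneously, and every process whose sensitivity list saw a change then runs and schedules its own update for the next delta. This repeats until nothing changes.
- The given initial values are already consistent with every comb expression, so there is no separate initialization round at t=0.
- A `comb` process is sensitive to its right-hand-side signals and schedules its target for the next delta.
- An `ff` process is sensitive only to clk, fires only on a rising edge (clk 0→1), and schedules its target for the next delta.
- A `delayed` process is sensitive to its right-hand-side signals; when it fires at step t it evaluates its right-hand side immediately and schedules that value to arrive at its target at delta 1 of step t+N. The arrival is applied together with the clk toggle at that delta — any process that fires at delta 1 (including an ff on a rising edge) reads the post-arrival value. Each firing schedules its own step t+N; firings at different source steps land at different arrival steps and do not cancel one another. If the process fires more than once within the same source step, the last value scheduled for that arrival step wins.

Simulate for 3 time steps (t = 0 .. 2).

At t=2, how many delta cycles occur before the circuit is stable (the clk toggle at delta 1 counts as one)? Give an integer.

t=0 Δ0: y=0 clk=0 v=1 u=1 z=0 r=1 q=0 p=0 x=0
  Δ1: clk:0→1
  Δ2: r:1→0, x:0→1
  Δ3: v:1→0
  Δ4: u:1→0
  (4Δ to stable)
t=1 Δ0: y=0 clk=1 v=0 u=0 z=0 r=0 q=0 p=0 x=1
  Δ1: clk:1→0, p:0→1
  Δ2: u:0→1
  (2Δ to stable)
t=2 Δ0: y=0 clk=0 v=0 u=1 z=0 r=0 q=0 p=1 x=1
  Δ1: clk:0→1
  Δ2: r:0→1, q:0→1, x:1→0
  Δ3: v:0→1
  Δ4: u:1→0
  (4Δ to stable)

4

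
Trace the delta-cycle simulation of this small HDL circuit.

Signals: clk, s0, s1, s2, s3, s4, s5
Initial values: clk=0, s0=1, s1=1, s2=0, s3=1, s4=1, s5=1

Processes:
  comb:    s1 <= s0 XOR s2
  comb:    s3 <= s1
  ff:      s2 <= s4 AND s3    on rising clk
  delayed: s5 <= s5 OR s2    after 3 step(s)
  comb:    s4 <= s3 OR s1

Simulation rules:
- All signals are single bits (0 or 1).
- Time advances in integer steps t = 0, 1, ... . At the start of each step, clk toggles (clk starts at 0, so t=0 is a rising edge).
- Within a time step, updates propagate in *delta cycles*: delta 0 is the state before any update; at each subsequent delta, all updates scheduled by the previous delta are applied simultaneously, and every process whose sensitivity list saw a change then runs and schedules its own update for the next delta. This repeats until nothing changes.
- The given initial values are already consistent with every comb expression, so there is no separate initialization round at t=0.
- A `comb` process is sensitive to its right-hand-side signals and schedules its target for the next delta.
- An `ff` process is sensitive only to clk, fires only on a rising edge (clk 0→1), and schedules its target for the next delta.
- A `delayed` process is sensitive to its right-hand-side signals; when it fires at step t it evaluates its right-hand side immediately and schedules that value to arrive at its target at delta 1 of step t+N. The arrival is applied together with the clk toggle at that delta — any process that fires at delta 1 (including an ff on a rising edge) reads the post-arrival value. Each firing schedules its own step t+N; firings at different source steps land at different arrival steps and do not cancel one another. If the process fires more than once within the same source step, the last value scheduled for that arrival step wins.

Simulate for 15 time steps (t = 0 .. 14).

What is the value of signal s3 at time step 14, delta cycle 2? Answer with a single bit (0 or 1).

0

t0.Δ0 s4=1 s0=1 s2=0 s3=1 clk=0 s1=1 s5=1
t0.Δ1 s4=1 s0=1 s2=0 s3=1 clk=1 s1=1 s5=1
t0.Δ2 s4=1 s0=1 s2=1 s3=1 clk=1 s1=1 s5=1
t0.Δ3 s4=1 s0=1 s2=1 s3=1 clk=1 s1=0 s5=1
t0.Δ4 s4=1 s0=1 s2=1 s3=0 clk=1 s1=0 s5=1
t0.Δ5 s4=0 s0=1 s2=1 s3=0 clk=1 s1=0 s5=1
t1.Δ0 s4=0 s0=1 s2=1 s3=0 clk=1 s1=0 s5=1
t1.Δ1 s4=0 s0=1 s2=1 s3=0 clk=0 s1=0 s5=1
t2.Δ0 s4=0 s0=1 s2=1 s3=0 clk=0 s1=0 s5=1
t2.Δ1 s4=0 s0=1 s2=1 s3=0 clk=1 s1=0 s5=1
t2.Δ2 s4=0 s0=1 s2=0 s3=0 clk=1 s1=0 s5=1
t2.Δ3 s4=0 s0=1 s2=0 s3=0 clk=1 s1=1 s5=1
t2.Δ4 s4=1 s0=1 s2=0 s3=1 clk=1 s1=1 s5=1
t3.Δ0 s4=1 s0=1 s2=0 s3=1 clk=1 s1=1 s5=1
t3.Δ1 s4=1 s0=1 s2=0 s3=1 clk=0 s1=1 s5=1
t4.Δ0 s4=1 s0=1 s2=0 s3=1 clk=0 s1=1 s5=1
t4.Δ1 s4=1 s0=1 s2=0 s3=1 clk=1 s1=1 s5=1
t4.Δ2 s4=1 s0=1 s2=1 s3=1 clk=1 s1=1 s5=1
t4.Δ3 s4=1 s0=1 s2=1 s3=1 clk=1 s1=0 s5=1
t4.Δ4 s4=1 s0=1 s2=1 s3=0 clk=1 s1=0 s5=1
t4.Δ5 s4=0 s0=1 s2=1 s3=0 clk=1 s1=0 s5=1
t5.Δ0 s4=0 s0=1 s2=1 s3=0 clk=1 s1=0 s5=1
t5.Δ1 s4=0 s0=1 s2=1 s3=0 clk=0 s1=0 s5=1
t6.Δ0 s4=0 s0=1 s2=1 s3=0 clk=0 s1=0 s5=1
t6.Δ1 s4=0 s0=1 s2=1 s3=0 clk=1 s1=0 s5=1
t6.Δ2 s4=0 s0=1 s2=0 s3=0 clk=1 s1=0 s5=1
t6.Δ3 s4=0 s0=1 s2=0 s3=0 clk=1 s1=1 s5=1
t6.Δ4 s4=1 s0=1 s2=0 s3=1 clk=1 s1=1 s5=1
t7.Δ0 s4=1 s0=1 s2=0 s3=1 clk=1 s1=1 s5=1
t7.Δ1 s4=1 s0=1 s2=0 s3=1 clk=0 s1=1 s5=1
t8.Δ0 s4=1 s0=1 s2=0 s3=1 clk=0 s1=1 s5=1
t8.Δ1 s4=1 s0=1 s2=0 s3=1 clk=1 s1=1 s5=1
t8.Δ2 s4=1 s0=1 s2=1 s3=1 clk=1 s1=1 s5=1
t8.Δ3 s4=1 s0=1 s2=1 s3=1 clk=1 s1=0 s5=1
t8.Δ4 s4=1 s0=1 s2=1 s3=0 clk=1 s1=0 s5=1
t8.Δ5 s4=0 s0=1 s2=1 s3=0 clk=1 s1=0 s5=1
t9.Δ0 s4=0 s0=1 s2=1 s3=0 clk=1 s1=0 s5=1
t9.Δ1 s4=0 s0=1 s2=1 s3=0 clk=0 s1=0 s5=1
t10.Δ0 s4=0 s0=1 s2=1 s3=0 clk=0 s1=0 s5=1
t10.Δ1 s4=0 s0=1 s2=1 s3=0 clk=1 s1=0 s5=1
t10.Δ2 s4=0 s0=1 s2=0 s3=0 clk=1 s1=0 s5=1
t10.Δ3 s4=0 s0=1 s2=0 s3=0 clk=1 s1=1 s5=1
t10.Δ4 s4=1 s0=1 s2=0 s3=1 clk=1 s1=1 s5=1
t11.Δ0 s4=1 s0=1 s2=0 s3=1 clk=1 s1=1 s5=1
t11.Δ1 s4=1 s0=1 s2=0 s3=1 clk=0 s1=1 s5=1
t12.Δ0 s4=1 s0=1 s2=0 s3=1 clk=0 s1=1 s5=1
t12.Δ1 s4=1 s0=1 s2=0 s3=1 clk=1 s1=1 s5=1
t12.Δ2 s4=1 s0=1 s2=1 s3=1 clk=1 s1=1 s5=1
t12.Δ3 s4=1 s0=1 s2=1 s3=1 clk=1 s1=0 s5=1
t12.Δ4 s4=1 s0=1 s2=1 s3=0 clk=1 s1=0 s5=1
t12.Δ5 s4=0 s0=1 s2=1 s3=0 clk=1 s1=0 s5=1
t13.Δ0 s4=0 s0=1 s2=1 s3=0 clk=1 s1=0 s5=1
t13.Δ1 s4=0 s0=1 s2=1 s3=0 clk=0 s1=0 s5=1
t14.Δ0 s4=0 s0=1 s2=1 s3=0 clk=0 s1=0 s5=1
t14.Δ1 s4=0 s0=1 s2=1 s3=0 clk=1 s1=0 s5=1
t14.Δ2 s4=0 s0=1 s2=0 s3=0 clk=1 s1=0 s5=1
t14.Δ3 s4=0 s0=1 s2=0 s3=0 clk=1 s1=1 s5=1
t14.Δ4 s4=1 s0=1 s2=0 s3=1 clk=1 s1=1 s5=1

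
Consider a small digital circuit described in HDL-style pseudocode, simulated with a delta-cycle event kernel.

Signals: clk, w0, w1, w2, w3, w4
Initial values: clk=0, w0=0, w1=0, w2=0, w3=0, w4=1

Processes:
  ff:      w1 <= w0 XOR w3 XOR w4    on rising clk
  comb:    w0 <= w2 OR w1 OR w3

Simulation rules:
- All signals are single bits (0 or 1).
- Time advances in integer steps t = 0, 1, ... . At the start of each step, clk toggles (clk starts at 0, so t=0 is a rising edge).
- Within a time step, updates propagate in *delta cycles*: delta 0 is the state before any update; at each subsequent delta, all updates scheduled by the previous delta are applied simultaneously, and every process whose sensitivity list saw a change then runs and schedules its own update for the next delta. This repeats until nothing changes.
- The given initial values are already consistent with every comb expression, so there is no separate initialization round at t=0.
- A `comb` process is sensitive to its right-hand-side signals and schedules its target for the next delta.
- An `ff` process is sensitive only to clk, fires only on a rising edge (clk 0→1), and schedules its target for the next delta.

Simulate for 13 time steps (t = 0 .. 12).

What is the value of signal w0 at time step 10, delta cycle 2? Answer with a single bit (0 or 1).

t0.Δ0 w4=1 w1=0 clk=0 w3=0 w0=0 w2=0
t0.Δ1 w4=1 w1=0 clk=1 w3=0 w0=0 w2=0
t0.Δ2 w4=1 w1=1 clk=1 w3=0 w0=0 w2=0
t0.Δ3 w4=1 w1=1 clk=1 w3=0 w0=1 w2=0
t1.Δ0 w4=1 w1=1 clk=1 w3=0 w0=1 w2=0
t1.Δ1 w4=1 w1=1 clk=0 w3=0 w0=1 w2=0
t2.Δ0 w4=1 w1=1 clk=0 w3=0 w0=1 w2=0
t2.Δ1 w4=1 w1=1 clk=1 w3=0 w0=1 w2=0
t2.Δ2 w4=1 w1=0 clk=1 w3=0 w0=1 w2=0
t2.Δ3 w4=1 w1=0 clk=1 w3=0 w0=0 w2=0
t3.Δ0 w4=1 w1=0 clk=1 w3=0 w0=0 w2=0
t3.Δ1 w4=1 w1=0 clk=0 w3=0 w0=0 w2=0
t4.Δ0 w4=1 w1=0 clk=0 w3=0 w0=0 w2=0
t4.Δ1 w4=1 w1=0 clk=1 w3=0 w0=0 w2=0
t4.Δ2 w4=1 w1=1 clk=1 w3=0 w0=0 w2=0
t4.Δ3 w4=1 w1=1 clk=1 w3=0 w0=1 w2=0
t5.Δ0 w4=1 w1=1 clk=1 w3=0 w0=1 w2=0
t5.Δ1 w4=1 w1=1 clk=0 w3=0 w0=1 w2=0
t6.Δ0 w4=1 w1=1 clk=0 w3=0 w0=1 w2=0
t6.Δ1 w4=1 w1=1 clk=1 w3=0 w0=1 w2=0
t6.Δ2 w4=1 w1=0 clk=1 w3=0 w0=1 w2=0
t6.Δ3 w4=1 w1=0 clk=1 w3=0 w0=0 w2=0
t7.Δ0 w4=1 w1=0 clk=1 w3=0 w0=0 w2=0
t7.Δ1 w4=1 w1=0 clk=0 w3=0 w0=0 w2=0
t8.Δ0 w4=1 w1=0 clk=0 w3=0 w0=0 w2=0
t8.Δ1 w4=1 w1=0 clk=1 w3=0 w0=0 w2=0
t8.Δ2 w4=1 w1=1 clk=1 w3=0 w0=0 w2=0
t8.Δ3 w4=1 w1=1 clk=1 w3=0 w0=1 w2=0
t9.Δ0 w4=1 w1=1 clk=1 w3=0 w0=1 w2=0
t9.Δ1 w4=1 w1=1 clk=0 w3=0 w0=1 w2=0
t10.Δ0 w4=1 w1=1 clk=0 w3=0 w0=1 w2=0
t10.Δ1 w4=1 w1=1 clk=1 w3=0 w0=1 w2=0
t10.Δ2 w4=1 w1=0 clk=1 w3=0 w0=1 w2=0
t10.Δ3 w4=1 w1=0 clk=1 w3=0 w0=0 w2=0
t11.Δ0 w4=1 w1=0 clk=1 w3=0 w0=0 w2=0
t11.Δ1 w4=1 w1=0 clk=0 w3=0 w0=0 w2=0
t12.Δ0 w4=1 w1=0 clk=0 w3=0 w0=0 w2=0
t12.Δ1 w4=1 w1=0 clk=1 w3=0 w0=0 w2=0
t12.Δ2 w4=1 w1=1 clk=1 w3=0 w0=0 w2=0
t12.Δ3 w4=1 w1=1 clk=1 w3=0 w0=1 w2=0

1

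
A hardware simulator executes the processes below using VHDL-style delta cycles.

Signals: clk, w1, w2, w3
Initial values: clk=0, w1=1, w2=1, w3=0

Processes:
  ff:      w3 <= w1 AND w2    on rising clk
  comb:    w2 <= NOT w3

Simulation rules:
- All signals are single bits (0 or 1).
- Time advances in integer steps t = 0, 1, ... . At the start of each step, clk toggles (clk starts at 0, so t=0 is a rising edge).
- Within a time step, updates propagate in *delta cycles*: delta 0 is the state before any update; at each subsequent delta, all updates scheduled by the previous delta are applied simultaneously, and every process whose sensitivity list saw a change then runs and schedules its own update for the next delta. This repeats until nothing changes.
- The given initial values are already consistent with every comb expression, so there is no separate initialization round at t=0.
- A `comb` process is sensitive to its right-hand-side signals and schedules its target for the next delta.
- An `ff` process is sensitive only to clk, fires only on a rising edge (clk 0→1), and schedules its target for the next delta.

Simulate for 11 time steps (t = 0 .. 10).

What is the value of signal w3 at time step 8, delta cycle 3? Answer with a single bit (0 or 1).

[bits: clk,w2,w3,w1]
t=0: Δ0=0101 Δ1=1101 Δ2=1111 Δ3=1011 | 3Δ
t=1: Δ0=1011 Δ1=0011 | 1Δ
t=2: Δ0=0011 Δ1=1011 Δ2=1001 Δ3=1101 | 3Δ
t=3: Δ0=1101 Δ1=0101 | 1Δ
t=4: Δ0=0101 Δ1=1101 Δ2=1111 Δ3=1011 | 3Δ
t=5: Δ0=1011 Δ1=0011 | 1Δ
t=6: Δ0=0011 Δ1=1011 Δ2=1001 Δ3=1101 | 3Δ
t=7: Δ0=1101 Δ1=0101 | 1Δ
t=8: Δ0=0101 Δ1=1101 Δ2=1111 Δ3=1011 | 3Δ
t=9: Δ0=1011 Δ1=0011 | 1Δ
t=10: Δ0=0011 Δ1=1011 Δ2=1001 Δ3=1101 | 3Δ

1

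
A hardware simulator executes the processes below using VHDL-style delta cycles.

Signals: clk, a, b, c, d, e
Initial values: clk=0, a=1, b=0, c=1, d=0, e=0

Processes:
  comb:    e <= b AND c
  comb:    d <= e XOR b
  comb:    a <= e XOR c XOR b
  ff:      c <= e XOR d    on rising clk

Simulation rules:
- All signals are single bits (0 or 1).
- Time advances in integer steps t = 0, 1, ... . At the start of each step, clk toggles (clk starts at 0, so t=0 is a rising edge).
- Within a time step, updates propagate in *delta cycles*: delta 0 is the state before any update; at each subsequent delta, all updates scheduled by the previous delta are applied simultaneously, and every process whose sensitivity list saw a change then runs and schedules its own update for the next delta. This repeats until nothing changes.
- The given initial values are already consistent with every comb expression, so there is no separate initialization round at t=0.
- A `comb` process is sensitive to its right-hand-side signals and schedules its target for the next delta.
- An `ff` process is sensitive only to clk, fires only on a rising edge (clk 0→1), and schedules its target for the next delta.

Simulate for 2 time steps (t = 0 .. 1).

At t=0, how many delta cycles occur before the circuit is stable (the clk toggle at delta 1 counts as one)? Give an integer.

t0.Δ0 b=0 clk=0 c=1 d=0 e=0 a=1
t0.Δ1 b=0 clk=1 c=1 d=0 e=0 a=1
t0.Δ2 b=0 clk=1 c=0 d=0 e=0 a=1
t0.Δ3 b=0 clk=1 c=0 d=0 e=0 a=0
t1.Δ0 b=0 clk=1 c=0 d=0 e=0 a=0
t1.Δ1 b=0 clk=0 c=0 d=0 e=0 a=0

3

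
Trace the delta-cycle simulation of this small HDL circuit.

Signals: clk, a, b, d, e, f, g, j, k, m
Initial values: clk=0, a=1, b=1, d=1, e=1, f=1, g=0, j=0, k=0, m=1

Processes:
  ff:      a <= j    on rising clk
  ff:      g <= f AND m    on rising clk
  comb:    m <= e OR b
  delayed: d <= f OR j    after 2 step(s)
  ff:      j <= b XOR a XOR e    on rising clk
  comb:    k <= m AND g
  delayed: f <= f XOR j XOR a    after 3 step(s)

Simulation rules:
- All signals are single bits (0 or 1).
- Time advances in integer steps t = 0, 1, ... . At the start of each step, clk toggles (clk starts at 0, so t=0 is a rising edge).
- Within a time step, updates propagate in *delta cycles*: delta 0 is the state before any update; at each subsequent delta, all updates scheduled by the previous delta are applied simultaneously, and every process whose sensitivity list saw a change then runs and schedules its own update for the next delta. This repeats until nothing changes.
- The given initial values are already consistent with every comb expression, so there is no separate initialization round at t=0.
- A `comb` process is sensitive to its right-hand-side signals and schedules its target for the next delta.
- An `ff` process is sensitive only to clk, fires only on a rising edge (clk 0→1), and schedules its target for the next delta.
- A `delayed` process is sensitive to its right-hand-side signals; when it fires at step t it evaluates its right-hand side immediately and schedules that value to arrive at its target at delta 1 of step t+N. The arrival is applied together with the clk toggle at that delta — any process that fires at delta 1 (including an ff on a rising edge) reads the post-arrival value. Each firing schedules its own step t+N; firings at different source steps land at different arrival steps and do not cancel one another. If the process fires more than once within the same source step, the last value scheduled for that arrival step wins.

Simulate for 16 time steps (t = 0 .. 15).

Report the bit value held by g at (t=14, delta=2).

t0.Δ0 k=0 e=1 clk=0 f=1 a=1 m=1 d=1 b=1 j=0 g=0
t0.Δ1 k=0 e=1 clk=1 f=1 a=1 m=1 d=1 b=1 j=0 g=0
t0.Δ2 k=0 e=1 clk=1 f=1 a=0 m=1 d=1 b=1 j=1 g=1
t0.Δ3 k=1 e=1 clk=1 f=1 a=0 m=1 d=1 b=1 j=1 g=1
t1.Δ0 k=1 e=1 clk=1 f=1 a=0 m=1 d=1 b=1 j=1 g=1
t1.Δ1 k=1 e=1 clk=0 f=1 a=0 m=1 d=1 b=1 j=1 g=1
t2.Δ0 k=1 e=1 clk=0 f=1 a=0 m=1 d=1 b=1 j=1 g=1
t2.Δ1 k=1 e=1 clk=1 f=1 a=0 m=1 d=1 b=1 j=1 g=1
t2.Δ2 k=1 e=1 clk=1 f=1 a=1 m=1 d=1 b=1 j=0 g=1
t3.Δ0 k=1 e=1 clk=1 f=1 a=1 m=1 d=1 b=1 j=0 g=1
t3.Δ1 k=1 e=1 clk=0 f=0 a=1 m=1 d=1 b=1 j=0 g=1
t4.Δ0 k=1 e=1 clk=0 f=0 a=1 m=1 d=1 b=1 j=0 g=1
t4.Δ1 k=1 e=1 clk=1 f=0 a=1 m=1 d=1 b=1 j=0 g=1
t4.Δ2 k=1 e=1 clk=1 f=0 a=0 m=1 d=1 b=1 j=1 g=0
t4.Δ3 k=0 e=1 clk=1 f=0 a=0 m=1 d=1 b=1 j=1 g=0
t5.Δ0 k=0 e=1 clk=1 f=0 a=0 m=1 d=1 b=1 j=1 g=0
t5.Δ1 k=0 e=1 clk=0 f=0 a=0 m=1 d=0 b=1 j=1 g=0
t6.Δ0 k=0 e=1 clk=0 f=0 a=0 m=1 d=0 b=1 j=1 g=0
t6.Δ1 k=0 e=1 clk=1 f=1 a=0 m=1 d=1 b=1 j=1 g=0
t6.Δ2 k=0 e=1 clk=1 f=1 a=1 m=1 d=1 b=1 j=0 g=1
t6.Δ3 k=1 e=1 clk=1 f=1 a=1 m=1 d=1 b=1 j=0 g=1
t7.Δ0 k=1 e=1 clk=1 f=1 a=1 m=1 d=1 b=1 j=0 g=1
t7.Δ1 k=1 e=1 clk=0 f=1 a=1 m=1 d=1 b=1 j=0 g=1
t8.Δ0 k=1 e=1 clk=0 f=1 a=1 m=1 d=1 b=1 j=0 g=1
t8.Δ1 k=1 e=1 clk=1 f=1 a=1 m=1 d=1 b=1 j=0 g=1
t8.Δ2 k=1 e=1 clk=1 f=1 a=0 m=1 d=1 b=1 j=1 g=1
t9.Δ0 k=1 e=1 clk=1 f=1 a=0 m=1 d=1 b=1 j=1 g=1
t9.Δ1 k=1 e=1 clk=0 f=0 a=0 m=1 d=1 b=1 j=1 g=1
t10.Δ0 k=1 e=1 clk=0 f=0 a=0 m=1 d=1 b=1 j=1 g=1
t10.Δ1 k=1 e=1 clk=1 f=0 a=0 m=1 d=1 b=1 j=1 g=1
t10.Δ2 k=1 e=1 clk=1 f=0 a=1 m=1 d=1 b=1 j=0 g=0
t10.Δ3 k=0 e=1 clk=1 f=0 a=1 m=1 d=1 b=1 j=0 g=0
t11.Δ0 k=0 e=1 clk=1 f=0 a=1 m=1 d=1 b=1 j=0 g=0
t11.Δ1 k=0 e=1 clk=0 f=0 a=1 m=1 d=1 b=1 j=0 g=0
t12.Δ0 k=0 e=1 clk=0 f=0 a=1 m=1 d=1 b=1 j=0 g=0
t12.Δ1 k=0 e=1 clk=1 f=1 a=1 m=1 d=0 b=1 j=0 g=0
t12.Δ2 k=0 e=1 clk=1 f=1 a=0 m=1 d=0 b=1 j=1 g=1
t12.Δ3 k=1 e=1 clk=1 f=1 a=0 m=1 d=0 b=1 j=1 g=1
t13.Δ0 k=1 e=1 clk=1 f=1 a=0 m=1 d=0 b=1 j=1 g=1
t13.Δ1 k=1 e=1 clk=0 f=1 a=0 m=1 d=0 b=1 j=1 g=1
t14.Δ0 k=1 e=1 clk=0 f=1 a=0 m=1 d=0 b=1 j=1 g=1
t14.Δ1 k=1 e=1 clk=1 f=1 a=0 m=1 d=1 b=1 j=1 g=1
t14.Δ2 k=1 e=1 clk=1 f=1 a=1 m=1 d=1 b=1 j=0 g=1
t15.Δ0 k=1 e=1 clk=1 f=1 a=1 m=1 d=1 b=1 j=0 g=1
t15.Δ1 k=1 e=1 clk=0 f=0 a=1 m=1 d=1 b=1 j=0 g=1

1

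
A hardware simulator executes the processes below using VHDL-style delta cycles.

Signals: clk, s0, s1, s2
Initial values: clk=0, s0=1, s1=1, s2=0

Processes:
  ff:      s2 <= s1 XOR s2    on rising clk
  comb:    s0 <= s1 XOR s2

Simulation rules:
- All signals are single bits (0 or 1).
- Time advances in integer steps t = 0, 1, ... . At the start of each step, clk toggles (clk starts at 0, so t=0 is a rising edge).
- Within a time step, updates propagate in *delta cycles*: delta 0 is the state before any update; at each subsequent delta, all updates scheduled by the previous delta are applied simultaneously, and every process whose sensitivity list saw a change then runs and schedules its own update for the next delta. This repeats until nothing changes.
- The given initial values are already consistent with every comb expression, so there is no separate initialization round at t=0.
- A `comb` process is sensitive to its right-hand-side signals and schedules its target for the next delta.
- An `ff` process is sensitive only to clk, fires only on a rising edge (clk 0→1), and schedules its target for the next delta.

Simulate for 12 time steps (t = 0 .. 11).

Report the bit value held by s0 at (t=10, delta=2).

[bits: s0,clk,s2,s1]
t=0: Δ0=1001 Δ1=1101 Δ2=1111 Δ3=0111 | 3Δ
t=1: Δ0=0111 Δ1=0011 | 1Δ
t=2: Δ0=0011 Δ1=0111 Δ2=0101 Δ3=1101 | 3Δ
t=3: Δ0=1101 Δ1=1001 | 1Δ
t=4: Δ0=1001 Δ1=1101 Δ2=1111 Δ3=0111 | 3Δ
t=5: Δ0=0111 Δ1=0011 | 1Δ
t=6: Δ0=0011 Δ1=0111 Δ2=0101 Δ3=1101 | 3Δ
t=7: Δ0=1101 Δ1=1001 | 1Δ
t=8: Δ0=1001 Δ1=1101 Δ2=1111 Δ3=0111 | 3Δ
t=9: Δ0=0111 Δ1=0011 | 1Δ
t=10: Δ0=0011 Δ1=0111 Δ2=0101 Δ3=1101 | 3Δ
t=11: Δ0=1101 Δ1=1001 | 1Δ

0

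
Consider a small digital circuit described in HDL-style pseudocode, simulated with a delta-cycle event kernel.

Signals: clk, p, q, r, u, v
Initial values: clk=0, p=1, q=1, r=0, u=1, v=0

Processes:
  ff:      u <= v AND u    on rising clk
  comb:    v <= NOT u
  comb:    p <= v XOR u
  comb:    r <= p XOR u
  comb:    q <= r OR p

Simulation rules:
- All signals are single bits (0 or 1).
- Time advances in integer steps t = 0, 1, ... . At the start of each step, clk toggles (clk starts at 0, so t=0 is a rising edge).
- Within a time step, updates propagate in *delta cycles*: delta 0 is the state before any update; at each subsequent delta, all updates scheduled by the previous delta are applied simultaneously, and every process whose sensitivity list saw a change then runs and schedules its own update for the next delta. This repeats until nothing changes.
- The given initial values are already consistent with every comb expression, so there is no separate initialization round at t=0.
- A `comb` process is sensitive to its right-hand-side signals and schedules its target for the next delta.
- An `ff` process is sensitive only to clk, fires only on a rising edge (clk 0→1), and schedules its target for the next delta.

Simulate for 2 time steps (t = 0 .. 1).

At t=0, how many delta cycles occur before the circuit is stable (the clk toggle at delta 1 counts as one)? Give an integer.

t0.Δ0 p=1 clk=0 v=0 q=1 r=0 u=1
t0.Δ1 p=1 clk=1 v=0 q=1 r=0 u=1
t0.Δ2 p=1 clk=1 v=0 q=1 r=0 u=0
t0.Δ3 p=0 clk=1 v=1 q=1 r=1 u=0
t0.Δ4 p=1 clk=1 v=1 q=1 r=0 u=0
t0.Δ5 p=1 clk=1 v=1 q=1 r=1 u=0
t1.Δ0 p=1 clk=1 v=1 q=1 r=1 u=0
t1.Δ1 p=1 clk=0 v=1 q=1 r=1 u=0

5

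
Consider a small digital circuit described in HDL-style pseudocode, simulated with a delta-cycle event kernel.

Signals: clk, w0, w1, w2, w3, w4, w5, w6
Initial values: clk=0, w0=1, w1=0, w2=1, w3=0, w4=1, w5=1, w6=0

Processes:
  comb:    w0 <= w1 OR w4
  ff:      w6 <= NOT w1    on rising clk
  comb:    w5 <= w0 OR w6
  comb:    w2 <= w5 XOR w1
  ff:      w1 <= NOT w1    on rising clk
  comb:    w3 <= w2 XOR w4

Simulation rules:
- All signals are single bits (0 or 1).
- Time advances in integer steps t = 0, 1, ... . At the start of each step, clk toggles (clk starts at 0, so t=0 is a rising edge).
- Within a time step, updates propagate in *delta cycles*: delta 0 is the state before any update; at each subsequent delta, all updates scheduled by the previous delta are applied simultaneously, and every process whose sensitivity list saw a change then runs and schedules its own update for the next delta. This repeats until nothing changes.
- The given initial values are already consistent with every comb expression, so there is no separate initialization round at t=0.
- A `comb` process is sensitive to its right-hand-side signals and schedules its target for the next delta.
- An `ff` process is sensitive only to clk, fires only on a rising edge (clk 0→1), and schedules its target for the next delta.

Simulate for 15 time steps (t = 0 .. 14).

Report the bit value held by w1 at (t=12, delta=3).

1

t=0 Δ0: w1=0 w0=1 w5=1 w2=1 w3=0 w4=1 clk=0 w6=0
  Δ1: clk:0→1
  Δ2: w1:0→1, w6:0→1
  Δ3: w2:1→0
  Δ4: w3:0→1
  (4Δ to stable)
t=1 Δ0: w1=1 w0=1 w5=1 w2=0 w3=1 w4=1 clk=1 w6=1
  Δ1: clk:1→0
  (1Δ to stable)
t=2 Δ0: w1=1 w0=1 w5=1 w2=0 w3=1 w4=1 clk=0 w6=1
  Δ1: clk:0→1
  Δ2: w1:1→0, w6:1→0
  Δ3: w2:0→1
  Δ4: w3:1→0
  (4Δ to stable)
t=3 Δ0: w1=0 w0=1 w5=1 w2=1 w3=0 w4=1 clk=1 w6=0
  Δ1: clk:1→0
  (1Δ to stable)
t=4 Δ0: w1=0 w0=1 w5=1 w2=1 w3=0 w4=1 clk=0 w6=0
  Δ1: clk:0→1
  Δ2: w1:0→1, w6:0→1
  Δ3: w2:1→0
  Δ4: w3:0→1
  (4Δ to stable)
t=5 Δ0: w1=1 w0=1 w5=1 w2=0 w3=1 w4=1 clk=1 w6=1
  Δ1: clk:1→0
  (1Δ to stable)
t=6 Δ0: w1=1 w0=1 w5=1 w2=0 w3=1 w4=1 clk=0 w6=1
  Δ1: clk:0→1
  Δ2: w1:1→0, w6:1→0
  Δ3: w2:0→1
  Δ4: w3:1→0
  (4Δ to stable)
t=7 Δ0: w1=0 w0=1 w5=1 w2=1 w3=0 w4=1 clk=1 w6=0
  Δ1: clk:1→0
  (1Δ to stable)
t=8 Δ0: w1=0 w0=1 w5=1 w2=1 w3=0 w4=1 clk=0 w6=0
  Δ1: clk:0→1
  Δ2: w1:0→1, w6:0→1
  Δ3: w2:1→0
  Δ4: w3:0→1
  (4Δ to stable)
t=9 Δ0: w1=1 w0=1 w5=1 w2=0 w3=1 w4=1 clk=1 w6=1
  Δ1: clk:1→0
  (1Δ to stable)
t=10 Δ0: w1=1 w0=1 w5=1 w2=0 w3=1 w4=1 clk=0 w6=1
  Δ1: clk:0→1
  Δ2: w1:1→0, w6:1→0
  Δ3: w2:0→1
  Δ4: w3:1→0
  (4Δ to stable)
t=11 Δ0: w1=0 w0=1 w5=1 w2=1 w3=0 w4=1 clk=1 w6=0
  Δ1: clk:1→0
  (1Δ to stable)
t=12 Δ0: w1=0 w0=1 w5=1 w2=1 w3=0 w4=1 clk=0 w6=0
  Δ1: clk:0→1
  Δ2: w1:0→1, w6:0→1
  Δ3: w2:1→0
  Δ4: w3:0→1
  (4Δ to stable)
t=13 Δ0: w1=1 w0=1 w5=1 w2=0 w3=1 w4=1 clk=1 w6=1
  Δ1: clk:1→0
  (1Δ to stable)
t=14 Δ0: w1=1 w0=1 w5=1 w2=0 w3=1 w4=1 clk=0 w6=1
  Δ1: clk:0→1
  Δ2: w1:1→0, w6:1→0
  Δ3: w2:0→1
  Δ4: w3:1→0
  (4Δ to stable)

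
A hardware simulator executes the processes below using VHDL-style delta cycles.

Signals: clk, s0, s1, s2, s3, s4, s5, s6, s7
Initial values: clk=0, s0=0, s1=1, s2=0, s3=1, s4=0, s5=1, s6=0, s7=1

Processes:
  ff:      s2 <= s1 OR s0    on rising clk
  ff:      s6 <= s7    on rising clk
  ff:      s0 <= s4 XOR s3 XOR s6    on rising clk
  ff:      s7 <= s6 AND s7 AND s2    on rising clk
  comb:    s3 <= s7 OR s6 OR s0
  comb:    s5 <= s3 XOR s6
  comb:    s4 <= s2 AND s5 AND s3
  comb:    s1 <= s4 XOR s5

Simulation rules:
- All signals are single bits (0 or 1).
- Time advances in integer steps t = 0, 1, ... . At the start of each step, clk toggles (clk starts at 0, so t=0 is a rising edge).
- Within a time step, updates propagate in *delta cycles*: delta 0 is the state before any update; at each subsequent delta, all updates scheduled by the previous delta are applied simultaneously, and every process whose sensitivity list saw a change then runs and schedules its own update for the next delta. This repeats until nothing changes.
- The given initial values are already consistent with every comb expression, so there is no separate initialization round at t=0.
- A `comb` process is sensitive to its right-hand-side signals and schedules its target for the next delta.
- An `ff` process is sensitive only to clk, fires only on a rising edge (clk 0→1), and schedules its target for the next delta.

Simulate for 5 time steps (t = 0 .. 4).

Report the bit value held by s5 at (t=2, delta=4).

t0.Δ0 s5=1 clk=0 s4=0 s6=0 s7=1 s3=1 s1=1 s2=0 s0=0
t0.Δ1 s5=1 clk=1 s4=0 s6=0 s7=1 s3=1 s1=1 s2=0 s0=0
t0.Δ2 s5=1 clk=1 s4=0 s6=1 s7=0 s3=1 s1=1 s2=1 s0=1
t0.Δ3 s5=0 clk=1 s4=1 s6=1 s7=0 s3=1 s1=1 s2=1 s0=1
t0.Δ4 s5=0 clk=1 s4=0 s6=1 s7=0 s3=1 s1=1 s2=1 s0=1
t0.Δ5 s5=0 clk=1 s4=0 s6=1 s7=0 s3=1 s1=0 s2=1 s0=1
t1.Δ0 s5=0 clk=1 s4=0 s6=1 s7=0 s3=1 s1=0 s2=1 s0=1
t1.Δ1 s5=0 clk=0 s4=0 s6=1 s7=0 s3=1 s1=0 s2=1 s0=1
t2.Δ0 s5=0 clk=0 s4=0 s6=1 s7=0 s3=1 s1=0 s2=1 s0=1
t2.Δ1 s5=0 clk=1 s4=0 s6=1 s7=0 s3=1 s1=0 s2=1 s0=1
t2.Δ2 s5=0 clk=1 s4=0 s6=0 s7=0 s3=1 s1=0 s2=1 s0=0
t2.Δ3 s5=1 clk=1 s4=0 s6=0 s7=0 s3=0 s1=0 s2=1 s0=0
t2.Δ4 s5=0 clk=1 s4=0 s6=0 s7=0 s3=0 s1=1 s2=1 s0=0
t2.Δ5 s5=0 clk=1 s4=0 s6=0 s7=0 s3=0 s1=0 s2=1 s0=0
t3.Δ0 s5=0 clk=1 s4=0 s6=0 s7=0 s3=0 s1=0 s2=1 s0=0
t3.Δ1 s5=0 clk=0 s4=0 s6=0 s7=0 s3=0 s1=0 s2=1 s0=0
t4.Δ0 s5=0 clk=0 s4=0 s6=0 s7=0 s3=0 s1=0 s2=1 s0=0
t4.Δ1 s5=0 clk=1 s4=0 s6=0 s7=0 s3=0 s1=0 s2=1 s0=0
t4.Δ2 s5=0 clk=1 s4=0 s6=0 s7=0 s3=0 s1=0 s2=0 s0=0

0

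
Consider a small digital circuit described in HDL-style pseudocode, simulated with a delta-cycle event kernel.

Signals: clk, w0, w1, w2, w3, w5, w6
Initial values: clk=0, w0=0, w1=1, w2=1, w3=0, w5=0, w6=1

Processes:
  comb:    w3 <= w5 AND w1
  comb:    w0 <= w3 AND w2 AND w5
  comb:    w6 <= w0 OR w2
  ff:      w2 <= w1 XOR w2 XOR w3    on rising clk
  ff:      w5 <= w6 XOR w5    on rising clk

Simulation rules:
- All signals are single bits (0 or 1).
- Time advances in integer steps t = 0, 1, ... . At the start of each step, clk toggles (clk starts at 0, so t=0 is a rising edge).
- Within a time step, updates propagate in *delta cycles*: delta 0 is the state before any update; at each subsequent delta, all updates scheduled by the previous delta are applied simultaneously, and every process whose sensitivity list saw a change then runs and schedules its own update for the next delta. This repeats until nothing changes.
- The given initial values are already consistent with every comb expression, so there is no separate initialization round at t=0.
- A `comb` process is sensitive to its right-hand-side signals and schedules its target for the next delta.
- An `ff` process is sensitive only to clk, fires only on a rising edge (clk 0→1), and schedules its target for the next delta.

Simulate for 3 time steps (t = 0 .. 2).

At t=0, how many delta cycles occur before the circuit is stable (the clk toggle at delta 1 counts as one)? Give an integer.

t=0 Δ0: w6=1 w0=0 w5=0 w1=1 w2=1 w3=0 clk=0
  Δ1: clk:0→1
  Δ2: w5:0→1, w2:1→0
  Δ3: w6:1→0, w3:0→1
  (3Δ to stable)
t=1 Δ0: w6=0 w0=0 w5=1 w1=1 w2=0 w3=1 clk=1
  Δ1: clk:1→0
  (1Δ to stable)
t=2 Δ0: w6=0 w0=0 w5=1 w1=1 w2=0 w3=1 clk=0
  Δ1: clk:0→1
  (1Δ to stable)

3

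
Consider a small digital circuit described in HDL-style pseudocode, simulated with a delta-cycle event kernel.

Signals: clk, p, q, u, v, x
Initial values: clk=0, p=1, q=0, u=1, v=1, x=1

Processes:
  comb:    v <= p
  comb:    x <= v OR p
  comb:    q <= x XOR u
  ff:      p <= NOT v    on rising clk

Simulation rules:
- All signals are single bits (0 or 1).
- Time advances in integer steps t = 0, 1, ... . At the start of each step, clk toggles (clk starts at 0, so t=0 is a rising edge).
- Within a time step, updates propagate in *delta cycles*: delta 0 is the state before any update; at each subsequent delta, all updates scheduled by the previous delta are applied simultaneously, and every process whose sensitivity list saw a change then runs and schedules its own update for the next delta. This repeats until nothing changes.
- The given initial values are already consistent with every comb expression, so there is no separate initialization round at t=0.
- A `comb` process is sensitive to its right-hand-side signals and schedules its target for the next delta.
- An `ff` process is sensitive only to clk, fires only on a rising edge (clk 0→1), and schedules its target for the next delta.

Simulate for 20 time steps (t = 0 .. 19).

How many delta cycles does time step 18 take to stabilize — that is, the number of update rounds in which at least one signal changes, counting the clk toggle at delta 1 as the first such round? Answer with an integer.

4

t=0 Δ0: p=1 v=1 x=1 q=0 clk=0 u=1
  Δ1: clk:0→1
  Δ2: p:1→0
  Δ3: v:1→0
  Δ4: x:1→0
  Δ5: q:0→1
  (5Δ to stable)
t=1 Δ0: p=0 v=0 x=0 q=1 clk=1 u=1
  Δ1: clk:1→0
  (1Δ to stable)
t=2 Δ0: p=0 v=0 x=0 q=1 clk=0 u=1
  Δ1: clk:0→1
  Δ2: p:0→1
  Δ3: v:0→1, x:0→1
  Δ4: q:1→0
  (4Δ to stable)
t=3 Δ0: p=1 v=1 x=1 q=0 clk=1 u=1
  Δ1: clk:1→0
  (1Δ to stable)
t=4 Δ0: p=1 v=1 x=1 q=0 clk=0 u=1
  Δ1: clk:0→1
  Δ2: p:1→0
  Δ3: v:1→0
  Δ4: x:1→0
  Δ5: q:0→1
  (5Δ to stable)
t=5 Δ0: p=0 v=0 x=0 q=1 clk=1 u=1
  Δ1: clk:1→0
  (1Δ to stable)
t=6 Δ0: p=0 v=0 x=0 q=1 clk=0 u=1
  Δ1: clk:0→1
  Δ2: p:0→1
  Δ3: v:0→1, x:0→1
  Δ4: q:1→0
  (4Δ to stable)
t=7 Δ0: p=1 v=1 x=1 q=0 clk=1 u=1
  Δ1: clk:1→0
  (1Δ to stable)
t=8 Δ0: p=1 v=1 x=1 q=0 clk=0 u=1
  Δ1: clk:0→1
  Δ2: p:1→0
  Δ3: v:1→0
  Δ4: x:1→0
  Δ5: q:0→1
  (5Δ to stable)
t=9 Δ0: p=0 v=0 x=0 q=1 clk=1 u=1
  Δ1: clk:1→0
  (1Δ to stable)
t=10 Δ0: p=0 v=0 x=0 q=1 clk=0 u=1
  Δ1: clk:0→1
  Δ2: p:0→1
  Δ3: v:0→1, x:0→1
  Δ4: q:1→0
  (4Δ to stable)
t=11 Δ0: p=1 v=1 x=1 q=0 clk=1 u=1
  Δ1: clk:1→0
  (1Δ to stable)
t=12 Δ0: p=1 v=1 x=1 q=0 clk=0 u=1
  Δ1: clk:0→1
  Δ2: p:1→0
  Δ3: v:1→0
  Δ4: x:1→0
  Δ5: q:0→1
  (5Δ to stable)
t=13 Δ0: p=0 v=0 x=0 q=1 clk=1 u=1
  Δ1: clk:1→0
  (1Δ to stable)
t=14 Δ0: p=0 v=0 x=0 q=1 clk=0 u=1
  Δ1: clk:0→1
  Δ2: p:0→1
  Δ3: v:0→1, x:0→1
  Δ4: q:1→0
  (4Δ to stable)
t=15 Δ0: p=1 v=1 x=1 q=0 clk=1 u=1
  Δ1: clk:1→0
  (1Δ to stable)
t=16 Δ0: p=1 v=1 x=1 q=0 clk=0 u=1
  Δ1: clk:0→1
  Δ2: p:1→0
  Δ3: v:1→0
  Δ4: x:1→0
  Δ5: q:0→1
  (5Δ to stable)
t=17 Δ0: p=0 v=0 x=0 q=1 clk=1 u=1
  Δ1: clk:1→0
  (1Δ to stable)
t=18 Δ0: p=0 v=0 x=0 q=1 clk=0 u=1
  Δ1: clk:0→1
  Δ2: p:0→1
  Δ3: v:0→1, x:0→1
  Δ4: q:1→0
  (4Δ to stable)
t=19 Δ0: p=1 v=1 x=1 q=0 clk=1 u=1
  Δ1: clk:1→0
  (1Δ to stable)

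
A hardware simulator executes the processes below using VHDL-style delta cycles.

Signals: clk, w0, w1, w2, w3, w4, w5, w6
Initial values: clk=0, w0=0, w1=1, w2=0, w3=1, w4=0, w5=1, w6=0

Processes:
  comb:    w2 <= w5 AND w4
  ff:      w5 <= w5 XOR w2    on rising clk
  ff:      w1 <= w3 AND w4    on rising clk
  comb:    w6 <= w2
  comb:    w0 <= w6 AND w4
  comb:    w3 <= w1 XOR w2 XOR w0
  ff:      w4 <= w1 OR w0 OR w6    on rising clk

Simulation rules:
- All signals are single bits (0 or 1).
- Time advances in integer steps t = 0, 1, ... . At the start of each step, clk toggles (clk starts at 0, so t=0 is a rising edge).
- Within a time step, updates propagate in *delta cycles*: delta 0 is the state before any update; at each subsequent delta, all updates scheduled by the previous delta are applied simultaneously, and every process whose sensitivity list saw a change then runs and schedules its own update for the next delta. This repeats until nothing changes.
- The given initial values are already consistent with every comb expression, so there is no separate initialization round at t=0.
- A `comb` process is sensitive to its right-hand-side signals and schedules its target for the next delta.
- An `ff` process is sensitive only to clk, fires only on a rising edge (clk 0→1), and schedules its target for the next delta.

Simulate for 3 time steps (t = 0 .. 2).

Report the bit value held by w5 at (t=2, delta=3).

0

[bits: w6,w0,w1,w5,w2,clk,w3,w4]
t=0: Δ0=00110010 Δ1=00110110 Δ2=00010111 Δ3=00011101 Δ4=10011111 Δ5=11011111 Δ6=11011101 | 6Δ
t=1: Δ0=11011101 Δ1=11011001 | 1Δ
t=2: Δ0=11011001 Δ1=11011101 Δ2=11001101 Δ3=11000101 Δ4=01000111 Δ5=00000111 Δ6=00000101 | 6Δ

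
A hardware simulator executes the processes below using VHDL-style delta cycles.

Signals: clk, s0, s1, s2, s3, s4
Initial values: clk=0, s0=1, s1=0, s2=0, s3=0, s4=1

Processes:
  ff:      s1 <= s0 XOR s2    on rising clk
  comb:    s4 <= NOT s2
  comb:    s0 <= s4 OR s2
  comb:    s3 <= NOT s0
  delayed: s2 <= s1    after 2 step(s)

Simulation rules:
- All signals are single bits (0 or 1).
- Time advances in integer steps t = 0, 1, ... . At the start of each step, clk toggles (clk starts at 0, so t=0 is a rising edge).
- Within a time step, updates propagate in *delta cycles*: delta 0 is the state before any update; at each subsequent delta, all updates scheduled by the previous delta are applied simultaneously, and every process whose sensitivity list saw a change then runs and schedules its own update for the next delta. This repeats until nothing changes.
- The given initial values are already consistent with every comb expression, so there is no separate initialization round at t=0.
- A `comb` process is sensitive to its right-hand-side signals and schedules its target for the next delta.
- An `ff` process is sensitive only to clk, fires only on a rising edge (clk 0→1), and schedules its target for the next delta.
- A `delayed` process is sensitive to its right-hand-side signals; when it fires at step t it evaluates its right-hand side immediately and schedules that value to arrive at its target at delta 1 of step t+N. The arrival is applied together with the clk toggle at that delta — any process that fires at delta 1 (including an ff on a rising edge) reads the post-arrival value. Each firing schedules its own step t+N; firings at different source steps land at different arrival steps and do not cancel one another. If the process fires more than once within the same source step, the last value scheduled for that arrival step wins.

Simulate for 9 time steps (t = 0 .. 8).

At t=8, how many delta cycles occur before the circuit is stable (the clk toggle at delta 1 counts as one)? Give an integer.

[bits: s0,s3,s2,s1,s4,clk]
t=0: Δ0=100010 Δ1=100011 Δ2=100111 | 2Δ
t=1: Δ0=100111 Δ1=100110 | 1Δ
t=2: Δ0=100110 Δ1=101111 Δ2=101001 | 2Δ
t=3: Δ0=101001 Δ1=101000 | 1Δ
t=4: Δ0=101000 Δ1=100001 Δ2=000111 Δ3=110111 Δ4=100111 | 4Δ
t=5: Δ0=100111 Δ1=100110 | 1Δ
t=6: Δ0=100110 Δ1=101111 Δ2=101001 | 2Δ
t=7: Δ0=101001 Δ1=101000 | 1Δ
t=8: Δ0=101000 Δ1=100001 Δ2=000111 Δ3=110111 Δ4=100111 | 4Δ

4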